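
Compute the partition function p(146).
27517052599

p(n) counts ways to write n as a sum of positive integers (order ignored).
Euler's pentagonal recurrence: p(k) = p(k-1) + p(k-2) - p(k-5) - p(k-7) + p(k-12) + p(k-15) - ... (offsets j(3j∓1)/2, signs ++--, p(0)=1, p(<0)=0).
DP table for k = 0..145: p(0)=1, p(1)=1, p(2)=2, p(3)=3, p(4)=5, p(5)=7, p(6)=11, p(7)=15, p(8)=22, p(9)=30, p(10)=42, p(11)=56, p(12)=77, p(13)=101, p(14)=135, p(15)=176, p(16)=231, p(17)=297, p(18)=385, p(19)=490, p(20)=627, p(21)=792, p(22)=1002, p(23)=1255, p(24)=1575, p(25)=1958, p(26)=2436, p(27)=3010, p(28)=3718, p(29)=4565, p(30)=5604, p(31)=6842, p(32)=8349, p(33)=10143, p(34)=12310, p(35)=14883, p(36)=17977, p(37)=21637, p(38)=26015, p(39)=31185, p(40)=37338, p(41)=44583, p(42)=53174, p(43)=63261, p(44)=75175, p(45)=89134, p(46)=105558, p(47)=124754, p(48)=147273, p(49)=173525, p(50)=204226, p(51)=239943, p(52)=281589, p(53)=329931, p(54)=386155, p(55)=451276, p(56)=526823, p(57)=614154, p(58)=715220, p(59)=831820, p(60)=966467, p(61)=1121505, p(62)=1300156, p(63)=1505499, p(64)=1741630, p(65)=2012558, p(66)=2323520, p(67)=2679689, p(68)=3087735, p(69)=3554345, p(70)=4087968, p(71)=4697205, p(72)=5392783, p(73)=6185689, p(74)=7089500, p(75)=8118264, p(76)=9289091, p(77)=10619863, p(78)=12132164, p(79)=13848650, p(80)=15796476, p(81)=18004327, p(82)=20506255, p(83)=23338469, p(84)=26543660, p(85)=30167357, p(86)=34262962, p(87)=38887673, p(88)=44108109, p(89)=49995925, p(90)=56634173, p(91)=64112359, p(92)=72533807, p(93)=82010177, p(94)=92669720, p(95)=104651419, p(96)=118114304, p(97)=133230930, p(98)=150198136, p(99)=169229875, p(100)=190569292, p(101)=214481126, p(102)=241265379, p(103)=271248950, p(104)=304801365, p(105)=342325709, p(106)=384276336, p(107)=431149389, p(108)=483502844, p(109)=541946240, p(110)=607163746, p(111)=679903203, p(112)=761002156, p(113)=851376628, p(114)=952050665, p(115)=1064144451, p(116)=1188908248, p(117)=1327710076, p(118)=1482074143, p(119)=1653668665, p(120)=1844349560, p(121)=2056148051, p(122)=2291320912, p(123)=2552338241, p(124)=2841940500, p(125)=3163127352, p(126)=3519222692, p(127)=3913864295, p(128)=4351078600, p(129)=4835271870, p(130)=5371315400, p(131)=5964539504, p(132)=6620830889, p(133)=7346629512, p(134)=8149040695, p(135)=9035836076, p(136)=10015581680, p(137)=11097645016, p(138)=12292341831, p(139)=13610949895, p(140)=15065878135, p(141)=16670689208, p(142)=18440293320, p(143)=20390982757, p(144)=22540654445, p(145)=24908858009.
Final step: p(146) = p(145) + p(144) - p(141) - p(139) + p(134) + p(131) - p(124) - p(120) + p(111) + p(106) - p(95) - p(89) + p(76) + p(69) - p(54) - p(46) + p(29) + p(20) - p(1)
= 24908858009 + 22540654445 - 16670689208 - 13610949895 + 8149040695 + 5964539504 - 2841940500 - 1844349560 + 679903203 + 384276336 - 104651419 - 49995925 + 9289091 + 3554345 - 386155 - 105558 + 4565 + 627 - 1
= 27517052599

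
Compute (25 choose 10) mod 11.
0

Using Lucas' theorem:
Write n=25 and k=10 in base 11:
n in base 11: [2, 3]
k in base 11: [0, 10]
C(25,10) mod 11 = ∏ C(n_i, k_i) mod 11
Digit binomials (mod 11): C(2,0) = 1; C(3,10) = 0 (k_i > n_i)
Product: 1 × 0 = 0 ≡ 0 (mod 11)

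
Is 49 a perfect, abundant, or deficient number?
deficient

Proper divisors of 49: sum = 1 + 7 = 8
Since 8 < 49, 49 is deficient.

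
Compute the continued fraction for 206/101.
[2; 25, 4]

Euclidean algorithm steps:
206 = 2 × 101 + 4
101 = 25 × 4 + 1
4 = 4 × 1 + 0
Continued fraction: [2; 25, 4]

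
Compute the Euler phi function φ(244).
120

244 = 2^2 × 61
φ(n) = n × ∏(1 - 1/p) for each prime p dividing n
φ(244) = 244 × (1 - 1/2) × (1 - 1/61) = 120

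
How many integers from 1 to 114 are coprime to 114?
36

114 = 2 × 3 × 19
φ(n) = n × ∏(1 - 1/p) for each prime p dividing n
φ(114) = 114 × (1 - 1/2) × (1 - 1/3) × (1 - 1/19) = 36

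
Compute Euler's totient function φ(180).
48

180 = 2^2 × 3^2 × 5
φ(n) = n × ∏(1 - 1/p) for each prime p dividing n
φ(180) = 180 × (1 - 1/2) × (1 - 1/3) × (1 - 1/5) = 48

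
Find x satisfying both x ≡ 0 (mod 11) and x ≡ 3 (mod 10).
33

Using Chinese Remainder Theorem:
M = 11 × 10 = 110
M1 = 10, M2 = 11
y1 = 10^(-1) mod 11 = 10
y2 = 11^(-1) mod 10 = 1
x = (0×10×10 + 3×11×1) mod 110 = 33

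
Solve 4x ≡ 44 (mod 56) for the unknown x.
x ≡ 11 (mod 14)

gcd(4, 56) = 4, which divides 44, so solutions exist.
Divide through by 4: x ≡ 11 (mod 14).
The coefficient of x is now 1, so x ≡ 11 (mod 14).
Check: 4 × 11 = 44 ≡ 44 (mod 56).
x ≡ 11 (mod 14), giving 4 solutions mod 56.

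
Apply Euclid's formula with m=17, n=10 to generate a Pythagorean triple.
(189, 340, 389)

Euclid's formula: a = m² - n², b = 2mn, c = m² + n²
m = 17, n = 10
a = 17² - 10² = 289 - 100 = 189
b = 2 × 17 × 10 = 340
c = 17² + 10² = 289 + 100 = 389
Verification: 189² + 340² = 35721 + 115600 = 151321 = 389² ✓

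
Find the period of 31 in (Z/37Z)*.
4

37 is prime, so ord(31) divides φ(37) = 36.
Divisors of 36: 1, 2, 3, 4, 6, 9, 12, 18, 36.
Repeated squaring: 31^1 ≡ 31, 31^2 ≡ 36, 31^4 ≡ 1, 31^8 ≡ 1, 31^16 ≡ 1, 31^32 ≡ 1 (mod 37).
Test 31^d mod 37 for each divisor d in increasing order:
31^1 ≡ 31
31^2 ≡ 36
31^3 = 31^2·31^1 ≡ 6
31^4 ≡ 1  ← first divisor giving 1
The order is 4.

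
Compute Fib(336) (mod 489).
21

Matrix identity: Q^n = [[F_(n+1), F_n], [F_n, F_(n-1)]] with Q = [[1,1],[1,0]].
n = 336 = 101010000₂. Square-and-multiply, entries mod 489:
Q^1 = [[1,1],[1,0]]
Q^2 = (Q^1)² = [[2,1],[1,1]]
Q^5 = (Q^2)²·Q = [[8,5],[5,3]]
Q^10 = (Q^5)² = [[89,55],[55,34]]
Q^21 = (Q^10)²·Q = [[107,188],[188,408]]
Q^42 = (Q^21)² = [[338,487],[487,340]]
Q^84 = (Q^42)² = [[311,111],[111,200]]
Q^168 = (Q^84)² = [[484,486],[486,487]]
Q^336 = (Q^168)² = [[34,21],[21,13]]
F_336 mod 489 = Q^336[0][1] = 21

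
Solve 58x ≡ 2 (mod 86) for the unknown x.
x ≡ 3 (mod 43)

gcd(58, 86) = 2, which divides 2, so solutions exist.
Divide through by 2: 29x ≡ 1 (mod 43).
Find 29^(-1) mod 43 by the extended Euclidean algorithm:
43 = 1 × 29 + 14  ⟹  14 = (1)·43 + (-1)·29
29 = 2 × 14 + 1  ⟹  1 = (-2)·43 + (3)·29
So (3)·29 ≡ 1 (mod 43), i.e. 29^(-1) ≡ 3 (mod 43).
x ≡ 3 × 1 = 3 ≡ 3 (mod 43).
Check: 58 × 3 = 174 ≡ 2 (mod 86).
x ≡ 3 (mod 43), giving 2 solutions mod 86.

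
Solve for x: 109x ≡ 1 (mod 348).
265

gcd(109, 348) = 1, so the inverse exists.
Extended Euclidean algorithm on (348, 109):
348 = 3 × 109 + 21  ⟹  21 = (1)·348 + (-3)·109
109 = 5 × 21 + 4  ⟹  4 = (-5)·348 + (16)·109
21 = 5 × 4 + 1  ⟹  1 = (26)·348 + (-83)·109
So (-83)·109 ≡ 1 (mod 348), i.e. 109^(-1) ≡ -83 ≡ 265 (mod 348).
Check: 109 × 265 = 28885 ≡ 1 (mod 348)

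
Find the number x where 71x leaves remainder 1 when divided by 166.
159

gcd(71, 166) = 1, so the inverse exists.
Extended Euclidean algorithm on (166, 71):
166 = 2 × 71 + 24  ⟹  24 = (1)·166 + (-2)·71
71 = 2 × 24 + 23  ⟹  23 = (-2)·166 + (5)·71
24 = 1 × 23 + 1  ⟹  1 = (3)·166 + (-7)·71
So (-7)·71 ≡ 1 (mod 166), i.e. 71^(-1) ≡ -7 ≡ 159 (mod 166).
Check: 71 × 159 = 11289 ≡ 1 (mod 166)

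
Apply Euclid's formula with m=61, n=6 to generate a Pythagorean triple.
(3685, 732, 3757)

Euclid's formula: a = m² - n², b = 2mn, c = m² + n²
m = 61, n = 6
a = 61² - 6² = 3721 - 36 = 3685
b = 2 × 61 × 6 = 732
c = 61² + 6² = 3721 + 36 = 3757
Verification: 3685² + 732² = 13579225 + 535824 = 14115049 = 3757² ✓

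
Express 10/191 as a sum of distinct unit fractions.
1/20 + 1/425 + 1/324700

Greedy algorithm:
10/191: ceiling(191/10) = 20, use 1/20
9/3820: ceiling(3820/9) = 425, use 1/425
1/324700: ceiling(324700/1) = 324700, use 1/324700
Result: 10/191 = 1/20 + 1/425 + 1/324700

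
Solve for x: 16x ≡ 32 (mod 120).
x ≡ 2 (mod 15)

gcd(16, 120) = 8, which divides 32, so solutions exist.
Divide through by 8: 2x ≡ 4 (mod 15).
Find 2^(-1) mod 15 by the extended Euclidean algorithm:
15 = 7 × 2 + 1  ⟹  1 = (1)·15 + (-7)·2
So (-7)·2 ≡ 1 (mod 15), i.e. 2^(-1) ≡ -7 ≡ 8 (mod 15).
x ≡ 8 × 4 = 32 ≡ 2 (mod 15).
Check: 16 × 2 = 32 ≡ 32 (mod 120).
x ≡ 2 (mod 15), giving 8 solutions mod 120.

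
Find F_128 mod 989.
347

Matrix identity: Q^n = [[F_(n+1), F_n], [F_n, F_(n-1)]] with Q = [[1,1],[1,0]].
n = 128 = 10000000₂. Square-and-multiply, entries mod 989:
Q^1 = [[1,1],[1,0]]
Q^2 = (Q^1)² = [[2,1],[1,1]]
Q^4 = (Q^2)² = [[5,3],[3,2]]
Q^8 = (Q^4)² = [[34,21],[21,13]]
Q^16 = (Q^8)² = [[608,987],[987,610]]
Q^32 = (Q^16)² = [[771,531],[531,240]]
Q^64 = (Q^32)² = [[148,803],[803,334]]
Q^128 = (Q^64)² = [[127,347],[347,769]]
F_128 mod 989 = Q^128[0][1] = 347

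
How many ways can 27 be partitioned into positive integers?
3010

p(n) counts ways to write n as a sum of positive integers (order ignored).
Euler's pentagonal recurrence: p(k) = p(k-1) + p(k-2) - p(k-5) - p(k-7) + p(k-12) + p(k-15) - ... (offsets j(3j∓1)/2, signs ++--, p(0)=1, p(<0)=0).
DP table for k = 0..26: p(0)=1, p(1)=1, p(2)=2, p(3)=3, p(4)=5, p(5)=7, p(6)=11, p(7)=15, p(8)=22, p(9)=30, p(10)=42, p(11)=56, p(12)=77, p(13)=101, p(14)=135, p(15)=176, p(16)=231, p(17)=297, p(18)=385, p(19)=490, p(20)=627, p(21)=792, p(22)=1002, p(23)=1255, p(24)=1575, p(25)=1958, p(26)=2436.
Final step: p(27) = p(26) + p(25) - p(22) - p(20) + p(15) + p(12) - p(5) - p(1)
= 2436 + 1958 - 1002 - 627 + 176 + 77 - 7 - 1
= 3010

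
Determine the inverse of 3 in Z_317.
106

gcd(3, 317) = 1, so the inverse exists.
Extended Euclidean algorithm on (317, 3):
317 = 105 × 3 + 2  ⟹  2 = (1)·317 + (-105)·3
3 = 1 × 2 + 1  ⟹  1 = (-1)·317 + (106)·3
So (106)·3 ≡ 1 (mod 317), i.e. 3^(-1) ≡ 106 (mod 317).
Check: 3 × 106 = 318 ≡ 1 (mod 317)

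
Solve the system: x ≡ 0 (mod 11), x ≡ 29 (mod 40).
429

Using Chinese Remainder Theorem:
M = 11 × 40 = 440
M1 = 40, M2 = 11
y1 = 40^(-1) mod 11 = 8
y2 = 11^(-1) mod 40 = 11
x = (0×40×8 + 29×11×11) mod 440 = 429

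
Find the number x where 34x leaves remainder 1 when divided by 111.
49

gcd(34, 111) = 1, so the inverse exists.
Extended Euclidean algorithm on (111, 34):
111 = 3 × 34 + 9  ⟹  9 = (1)·111 + (-3)·34
34 = 3 × 9 + 7  ⟹  7 = (-3)·111 + (10)·34
9 = 1 × 7 + 2  ⟹  2 = (4)·111 + (-13)·34
7 = 3 × 2 + 1  ⟹  1 = (-15)·111 + (49)·34
So (49)·34 ≡ 1 (mod 111), i.e. 34^(-1) ≡ 49 (mod 111).
Check: 34 × 49 = 1666 ≡ 1 (mod 111)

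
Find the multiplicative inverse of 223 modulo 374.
213

gcd(223, 374) = 1, so the inverse exists.
Extended Euclidean algorithm on (374, 223):
374 = 1 × 223 + 151  ⟹  151 = (1)·374 + (-1)·223
223 = 1 × 151 + 72  ⟹  72 = (-1)·374 + (2)·223
151 = 2 × 72 + 7  ⟹  7 = (3)·374 + (-5)·223
72 = 10 × 7 + 2  ⟹  2 = (-31)·374 + (52)·223
7 = 3 × 2 + 1  ⟹  1 = (96)·374 + (-161)·223
So (-161)·223 ≡ 1 (mod 374), i.e. 223^(-1) ≡ -161 ≡ 213 (mod 374).
Check: 223 × 213 = 47499 ≡ 1 (mod 374)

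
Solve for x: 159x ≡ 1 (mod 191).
185

gcd(159, 191) = 1, so the inverse exists.
Extended Euclidean algorithm on (191, 159):
191 = 1 × 159 + 32  ⟹  32 = (1)·191 + (-1)·159
159 = 4 × 32 + 31  ⟹  31 = (-4)·191 + (5)·159
32 = 1 × 31 + 1  ⟹  1 = (5)·191 + (-6)·159
So (-6)·159 ≡ 1 (mod 191), i.e. 159^(-1) ≡ -6 ≡ 185 (mod 191).
Check: 159 × 185 = 29415 ≡ 1 (mod 191)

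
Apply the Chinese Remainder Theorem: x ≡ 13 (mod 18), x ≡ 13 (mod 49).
13

Using Chinese Remainder Theorem:
M = 18 × 49 = 882
M1 = 49, M2 = 18
y1 = 49^(-1) mod 18 = 7
y2 = 18^(-1) mod 49 = 30
x = (13×49×7 + 13×18×30) mod 882 = 13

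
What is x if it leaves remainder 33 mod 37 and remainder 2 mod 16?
514

Using Chinese Remainder Theorem:
M = 37 × 16 = 592
M1 = 16, M2 = 37
y1 = 16^(-1) mod 37 = 7
y2 = 37^(-1) mod 16 = 13
x = (33×16×7 + 2×37×13) mod 592 = 514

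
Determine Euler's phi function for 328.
160

328 = 2^3 × 41
φ(n) = n × ∏(1 - 1/p) for each prime p dividing n
φ(328) = 328 × (1 - 1/2) × (1 - 1/41) = 160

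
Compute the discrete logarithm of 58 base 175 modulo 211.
150

Baby-step giant-step with step n = ⌈√211⌉ = 15.
Baby steps 175^j mod 211 (j:value) for j=0..14: 0:1, 1:175, 2:30, 3:186, 4:56, 5:94, 6:203, 7:77, 8:182, 9:200, 10:185, 11:92, 12:64, 13:17, 14:21.
Giant-step multiplier: 175^(-15) ≡ 175^(210-15) = 175^195 ≡ 12 (mod 211).
Giant steps γ_i = 58·12^i mod 211: γ_0=58, γ_1=63, γ_2=123, γ_3=210, γ_4=199, γ_5=67, γ_6=171, γ_7=153, γ_8=148, γ_9=88, γ_10=1 (in table at j=0).
x = i·n + j = 10·15 + 0 = 150.
Check: 175^150 ≡ 58 (mod 211).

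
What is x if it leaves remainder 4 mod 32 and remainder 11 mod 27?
740

Using Chinese Remainder Theorem:
M = 32 × 27 = 864
M1 = 27, M2 = 32
y1 = 27^(-1) mod 32 = 19
y2 = 32^(-1) mod 27 = 11
x = (4×27×19 + 11×32×11) mod 864 = 740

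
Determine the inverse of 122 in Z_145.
63

gcd(122, 145) = 1, so the inverse exists.
Extended Euclidean algorithm on (145, 122):
145 = 1 × 122 + 23  ⟹  23 = (1)·145 + (-1)·122
122 = 5 × 23 + 7  ⟹  7 = (-5)·145 + (6)·122
23 = 3 × 7 + 2  ⟹  2 = (16)·145 + (-19)·122
7 = 3 × 2 + 1  ⟹  1 = (-53)·145 + (63)·122
So (63)·122 ≡ 1 (mod 145), i.e. 122^(-1) ≡ 63 (mod 145).
Check: 122 × 63 = 7686 ≡ 1 (mod 145)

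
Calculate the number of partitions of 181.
749474411781

p(n) counts ways to write n as a sum of positive integers (order ignored).
Euler's pentagonal recurrence: p(k) = p(k-1) + p(k-2) - p(k-5) - p(k-7) + p(k-12) + p(k-15) - ... (offsets j(3j∓1)/2, signs ++--, p(0)=1, p(<0)=0).
DP table for k = 0..180: p(0)=1, p(1)=1, p(2)=2, p(3)=3, p(4)=5, p(5)=7, p(6)=11, p(7)=15, p(8)=22, p(9)=30, p(10)=42, p(11)=56, p(12)=77, p(13)=101, p(14)=135, p(15)=176, p(16)=231, p(17)=297, p(18)=385, p(19)=490, p(20)=627, p(21)=792, p(22)=1002, p(23)=1255, p(24)=1575, p(25)=1958, p(26)=2436, p(27)=3010, p(28)=3718, p(29)=4565, p(30)=5604, p(31)=6842, p(32)=8349, p(33)=10143, p(34)=12310, p(35)=14883, p(36)=17977, p(37)=21637, p(38)=26015, p(39)=31185, p(40)=37338, p(41)=44583, p(42)=53174, p(43)=63261, p(44)=75175, p(45)=89134, p(46)=105558, p(47)=124754, p(48)=147273, p(49)=173525, p(50)=204226, p(51)=239943, p(52)=281589, p(53)=329931, p(54)=386155, p(55)=451276, p(56)=526823, p(57)=614154, p(58)=715220, p(59)=831820, p(60)=966467, p(61)=1121505, p(62)=1300156, p(63)=1505499, p(64)=1741630, p(65)=2012558, p(66)=2323520, p(67)=2679689, p(68)=3087735, p(69)=3554345, p(70)=4087968, p(71)=4697205, p(72)=5392783, p(73)=6185689, p(74)=7089500, p(75)=8118264, p(76)=9289091, p(77)=10619863, p(78)=12132164, p(79)=13848650, p(80)=15796476, p(81)=18004327, p(82)=20506255, p(83)=23338469, p(84)=26543660, p(85)=30167357, p(86)=34262962, p(87)=38887673, p(88)=44108109, p(89)=49995925, p(90)=56634173, p(91)=64112359, p(92)=72533807, p(93)=82010177, p(94)=92669720, p(95)=104651419, p(96)=118114304, p(97)=133230930, p(98)=150198136, p(99)=169229875, p(100)=190569292, p(101)=214481126, p(102)=241265379, p(103)=271248950, p(104)=304801365, p(105)=342325709, p(106)=384276336, p(107)=431149389, p(108)=483502844, p(109)=541946240, p(110)=607163746, p(111)=679903203, p(112)=761002156, p(113)=851376628, p(114)=952050665, p(115)=1064144451, p(116)=1188908248, p(117)=1327710076, p(118)=1482074143, p(119)=1653668665, p(120)=1844349560, p(121)=2056148051, p(122)=2291320912, p(123)=2552338241, p(124)=2841940500, p(125)=3163127352, p(126)=3519222692, p(127)=3913864295, p(128)=4351078600, p(129)=4835271870, p(130)=5371315400, p(131)=5964539504, p(132)=6620830889, p(133)=7346629512, p(134)=8149040695, p(135)=9035836076, p(136)=10015581680, p(137)=11097645016, p(138)=12292341831, p(139)=13610949895, p(140)=15065878135, p(141)=16670689208, p(142)=18440293320, p(143)=20390982757, p(144)=22540654445, p(145)=24908858009, p(146)=27517052599, p(147)=30388671978, p(148)=33549419497, p(149)=37027355200, p(150)=40853235313, p(151)=45060624582, p(152)=49686288421, p(153)=54770336324, p(154)=60356673280, p(155)=66493182097, p(156)=73232243759, p(157)=80630964769, p(158)=88751778802, p(159)=97662728555, p(160)=107438159466, p(161)=118159068427, p(162)=129913904637, p(163)=142798995930, p(164)=156919475295, p(165)=172389800255, p(166)=189334822579, p(167)=207890420102, p(168)=228204732751, p(169)=250438925115, p(170)=274768617130, p(171)=301384802048, p(172)=330495499613, p(173)=362326859895, p(174)=397125074750, p(175)=435157697830, p(176)=476715857290, p(177)=522115831195, p(178)=571701605655, p(179)=625846753120, p(180)=684957390936.
Final step: p(181) = p(180) + p(179) - p(176) - p(174) + p(169) + p(166) - p(159) - p(155) + p(146) + p(141) - p(130) - p(124) + p(111) + p(104) - p(89) - p(81) + p(64) + p(55) - p(36) - p(26) + p(5)
= 684957390936 + 625846753120 - 476715857290 - 397125074750 + 250438925115 + 189334822579 - 97662728555 - 66493182097 + 27517052599 + 16670689208 - 5371315400 - 2841940500 + 679903203 + 304801365 - 49995925 - 18004327 + 1741630 + 451276 - 17977 - 2436 + 7
= 749474411781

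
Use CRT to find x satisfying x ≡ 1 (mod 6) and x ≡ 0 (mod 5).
25

Using Chinese Remainder Theorem:
M = 6 × 5 = 30
M1 = 5, M2 = 6
y1 = 5^(-1) mod 6 = 5
y2 = 6^(-1) mod 5 = 1
x = (1×5×5 + 0×6×1) mod 30 = 25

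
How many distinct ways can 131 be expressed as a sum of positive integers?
5964539504

p(n) counts ways to write n as a sum of positive integers (order ignored).
Euler's pentagonal recurrence: p(k) = p(k-1) + p(k-2) - p(k-5) - p(k-7) + p(k-12) + p(k-15) - ... (offsets j(3j∓1)/2, signs ++--, p(0)=1, p(<0)=0).
DP table for k = 0..130: p(0)=1, p(1)=1, p(2)=2, p(3)=3, p(4)=5, p(5)=7, p(6)=11, p(7)=15, p(8)=22, p(9)=30, p(10)=42, p(11)=56, p(12)=77, p(13)=101, p(14)=135, p(15)=176, p(16)=231, p(17)=297, p(18)=385, p(19)=490, p(20)=627, p(21)=792, p(22)=1002, p(23)=1255, p(24)=1575, p(25)=1958, p(26)=2436, p(27)=3010, p(28)=3718, p(29)=4565, p(30)=5604, p(31)=6842, p(32)=8349, p(33)=10143, p(34)=12310, p(35)=14883, p(36)=17977, p(37)=21637, p(38)=26015, p(39)=31185, p(40)=37338, p(41)=44583, p(42)=53174, p(43)=63261, p(44)=75175, p(45)=89134, p(46)=105558, p(47)=124754, p(48)=147273, p(49)=173525, p(50)=204226, p(51)=239943, p(52)=281589, p(53)=329931, p(54)=386155, p(55)=451276, p(56)=526823, p(57)=614154, p(58)=715220, p(59)=831820, p(60)=966467, p(61)=1121505, p(62)=1300156, p(63)=1505499, p(64)=1741630, p(65)=2012558, p(66)=2323520, p(67)=2679689, p(68)=3087735, p(69)=3554345, p(70)=4087968, p(71)=4697205, p(72)=5392783, p(73)=6185689, p(74)=7089500, p(75)=8118264, p(76)=9289091, p(77)=10619863, p(78)=12132164, p(79)=13848650, p(80)=15796476, p(81)=18004327, p(82)=20506255, p(83)=23338469, p(84)=26543660, p(85)=30167357, p(86)=34262962, p(87)=38887673, p(88)=44108109, p(89)=49995925, p(90)=56634173, p(91)=64112359, p(92)=72533807, p(93)=82010177, p(94)=92669720, p(95)=104651419, p(96)=118114304, p(97)=133230930, p(98)=150198136, p(99)=169229875, p(100)=190569292, p(101)=214481126, p(102)=241265379, p(103)=271248950, p(104)=304801365, p(105)=342325709, p(106)=384276336, p(107)=431149389, p(108)=483502844, p(109)=541946240, p(110)=607163746, p(111)=679903203, p(112)=761002156, p(113)=851376628, p(114)=952050665, p(115)=1064144451, p(116)=1188908248, p(117)=1327710076, p(118)=1482074143, p(119)=1653668665, p(120)=1844349560, p(121)=2056148051, p(122)=2291320912, p(123)=2552338241, p(124)=2841940500, p(125)=3163127352, p(126)=3519222692, p(127)=3913864295, p(128)=4351078600, p(129)=4835271870, p(130)=5371315400.
Final step: p(131) = p(130) + p(129) - p(126) - p(124) + p(119) + p(116) - p(109) - p(105) + p(96) + p(91) - p(80) - p(74) + p(61) + p(54) - p(39) - p(31) + p(14) + p(5)
= 5371315400 + 4835271870 - 3519222692 - 2841940500 + 1653668665 + 1188908248 - 541946240 - 342325709 + 118114304 + 64112359 - 15796476 - 7089500 + 1121505 + 386155 - 31185 - 6842 + 135 + 7
= 5964539504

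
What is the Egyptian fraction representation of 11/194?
1/18 + 1/873

Greedy algorithm:
11/194: ceiling(194/11) = 18, use 1/18
1/873: ceiling(873/1) = 873, use 1/873
Result: 11/194 = 1/18 + 1/873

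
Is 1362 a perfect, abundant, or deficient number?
abundant

Proper divisors of 1362: sum = 1 + 2 + 3 + 6 + 227 + 454 + 681 = 1374
Since 1374 > 1362, 1362 is abundant.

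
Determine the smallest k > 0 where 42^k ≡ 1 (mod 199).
66

199 is prime, so ord(42) divides φ(199) = 198.
Divisors of 198: 1, 2, 3, 6, 9, 11, 18, 22, 33, 66, 99, 198.
Repeated squaring: 42^1 ≡ 42, 42^2 ≡ 172, 42^4 ≡ 132, 42^8 ≡ 111, 42^16 ≡ 182, 42^32 ≡ 90, 42^64 ≡ 140, 42^128 ≡ 98 (mod 199).
Test 42^d mod 199 for each divisor d in increasing order:
42^1 ≡ 42
42^2 ≡ 172
42^3 = 42^2·42^1 ≡ 60
42^6 = 42^4·42^2 ≡ 18
42^9 = 42^8·42^1 ≡ 85
42^11 = 42^8·42^2·42^1 ≡ 93
42^18 = 42^16·42^2 ≡ 61
42^22 = 42^16·42^4·42^2 ≡ 92
42^33 = 42^32·42^1 ≡ 198
42^66 = 42^64·42^2 ≡ 1  ← first divisor giving 1
The order is 66.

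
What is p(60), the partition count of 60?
966467

p(n) counts ways to write n as a sum of positive integers (order ignored).
Euler's pentagonal recurrence: p(k) = p(k-1) + p(k-2) - p(k-5) - p(k-7) + p(k-12) + p(k-15) - ... (offsets j(3j∓1)/2, signs ++--, p(0)=1, p(<0)=0).
DP table for k = 0..59: p(0)=1, p(1)=1, p(2)=2, p(3)=3, p(4)=5, p(5)=7, p(6)=11, p(7)=15, p(8)=22, p(9)=30, p(10)=42, p(11)=56, p(12)=77, p(13)=101, p(14)=135, p(15)=176, p(16)=231, p(17)=297, p(18)=385, p(19)=490, p(20)=627, p(21)=792, p(22)=1002, p(23)=1255, p(24)=1575, p(25)=1958, p(26)=2436, p(27)=3010, p(28)=3718, p(29)=4565, p(30)=5604, p(31)=6842, p(32)=8349, p(33)=10143, p(34)=12310, p(35)=14883, p(36)=17977, p(37)=21637, p(38)=26015, p(39)=31185, p(40)=37338, p(41)=44583, p(42)=53174, p(43)=63261, p(44)=75175, p(45)=89134, p(46)=105558, p(47)=124754, p(48)=147273, p(49)=173525, p(50)=204226, p(51)=239943, p(52)=281589, p(53)=329931, p(54)=386155, p(55)=451276, p(56)=526823, p(57)=614154, p(58)=715220, p(59)=831820.
Final step: p(60) = p(59) + p(58) - p(55) - p(53) + p(48) + p(45) - p(38) - p(34) + p(25) + p(20) - p(9) - p(3)
= 831820 + 715220 - 451276 - 329931 + 147273 + 89134 - 26015 - 12310 + 1958 + 627 - 30 - 3
= 966467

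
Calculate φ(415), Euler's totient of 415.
328

415 = 5 × 83
φ(n) = n × ∏(1 - 1/p) for each prime p dividing n
φ(415) = 415 × (1 - 1/5) × (1 - 1/83) = 328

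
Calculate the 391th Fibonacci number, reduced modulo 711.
238

Matrix identity: Q^n = [[F_(n+1), F_n], [F_n, F_(n-1)]] with Q = [[1,1],[1,0]].
n = 391 = 110000111₂. Square-and-multiply, entries mod 711:
Q^1 = [[1,1],[1,0]]
Q^3 = (Q^1)²·Q = [[3,2],[2,1]]
Q^6 = (Q^3)² = [[13,8],[8,5]]
Q^12 = (Q^6)² = [[233,144],[144,89]]
Q^24 = (Q^12)² = [[370,153],[153,217]]
Q^48 = (Q^24)² = [[334,225],[225,109]]
Q^97 = (Q^48)²·Q = [[208,73],[73,135]]
Q^195 = (Q^97)²·Q = [[399,245],[245,154]]
Q^391 = (Q^195)²·Q = [[633,238],[238,395]]
F_391 mod 711 = Q^391[0][1] = 238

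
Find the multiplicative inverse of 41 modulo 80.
41

gcd(41, 80) = 1, so the inverse exists.
Extended Euclidean algorithm on (80, 41):
80 = 1 × 41 + 39  ⟹  39 = (1)·80 + (-1)·41
41 = 1 × 39 + 2  ⟹  2 = (-1)·80 + (2)·41
39 = 19 × 2 + 1  ⟹  1 = (20)·80 + (-39)·41
So (-39)·41 ≡ 1 (mod 80), i.e. 41^(-1) ≡ -39 ≡ 41 (mod 80).
Check: 41 × 41 = 1681 ≡ 1 (mod 80)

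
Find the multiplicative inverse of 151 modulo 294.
37

gcd(151, 294) = 1, so the inverse exists.
Extended Euclidean algorithm on (294, 151):
294 = 1 × 151 + 143  ⟹  143 = (1)·294 + (-1)·151
151 = 1 × 143 + 8  ⟹  8 = (-1)·294 + (2)·151
143 = 17 × 8 + 7  ⟹  7 = (18)·294 + (-35)·151
8 = 1 × 7 + 1  ⟹  1 = (-19)·294 + (37)·151
So (37)·151 ≡ 1 (mod 294), i.e. 151^(-1) ≡ 37 (mod 294).
Check: 151 × 37 = 5587 ≡ 1 (mod 294)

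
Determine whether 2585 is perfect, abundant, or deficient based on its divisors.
deficient

Proper divisors of 2585: sum = 1 + 5 + 11 + 47 + 55 + 235 + 517 = 871
Since 871 < 2585, 2585 is deficient.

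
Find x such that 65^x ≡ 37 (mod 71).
40

Baby-step giant-step with step n = ⌈√71⌉ = 9.
Baby steps 65^j mod 71 (j:value) for j=0..8: 0:1, 1:65, 2:36, 3:68, 4:18, 5:34, 6:9, 7:17, 8:40.
Giant-step multiplier: 65^(-9) ≡ 65^(70-9) = 65^61 ≡ 21 (mod 71).
Giant steps γ_i = 37·21^i mod 71: γ_0=37, γ_1=67, γ_2=58, γ_3=11, γ_4=18 (in table at j=4).
x = i·n + j = 4·9 + 4 = 40.
Check: 65^40 ≡ 37 (mod 71).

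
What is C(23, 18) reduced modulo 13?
5

Using Lucas' theorem:
Write n=23 and k=18 in base 13:
n in base 13: [1, 10]
k in base 13: [1, 5]
C(23,18) mod 13 = ∏ C(n_i, k_i) mod 13
Digit binomials (mod 13): C(1,1) = 1; C(10,5) = 252 ≡ 5
Product: 1 × 5 = 5 ≡ 5 (mod 13)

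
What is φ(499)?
498

499 = 499
φ(n) = n × ∏(1 - 1/p) for each prime p dividing n
φ(499) = 499 × (1 - 1/499) = 498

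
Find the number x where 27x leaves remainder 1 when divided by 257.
238

gcd(27, 257) = 1, so the inverse exists.
Extended Euclidean algorithm on (257, 27):
257 = 9 × 27 + 14  ⟹  14 = (1)·257 + (-9)·27
27 = 1 × 14 + 13  ⟹  13 = (-1)·257 + (10)·27
14 = 1 × 13 + 1  ⟹  1 = (2)·257 + (-19)·27
So (-19)·27 ≡ 1 (mod 257), i.e. 27^(-1) ≡ -19 ≡ 238 (mod 257).
Check: 27 × 238 = 6426 ≡ 1 (mod 257)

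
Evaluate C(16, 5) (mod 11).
1

Using Lucas' theorem:
Write n=16 and k=5 in base 11:
n in base 11: [1, 5]
k in base 11: [0, 5]
C(16,5) mod 11 = ∏ C(n_i, k_i) mod 11
Digit binomials (mod 11): C(1,0) = 1; C(5,5) = 1
Product: 1 × 1 = 1 ≡ 1 (mod 11)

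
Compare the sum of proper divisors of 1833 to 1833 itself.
deficient

Proper divisors of 1833: sum = 1 + 3 + 13 + 39 + 47 + 141 + 611 = 855
Since 855 < 1833, 1833 is deficient.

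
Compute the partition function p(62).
1300156

p(n) counts ways to write n as a sum of positive integers (order ignored).
Euler's pentagonal recurrence: p(k) = p(k-1) + p(k-2) - p(k-5) - p(k-7) + p(k-12) + p(k-15) - ... (offsets j(3j∓1)/2, signs ++--, p(0)=1, p(<0)=0).
DP table for k = 0..61: p(0)=1, p(1)=1, p(2)=2, p(3)=3, p(4)=5, p(5)=7, p(6)=11, p(7)=15, p(8)=22, p(9)=30, p(10)=42, p(11)=56, p(12)=77, p(13)=101, p(14)=135, p(15)=176, p(16)=231, p(17)=297, p(18)=385, p(19)=490, p(20)=627, p(21)=792, p(22)=1002, p(23)=1255, p(24)=1575, p(25)=1958, p(26)=2436, p(27)=3010, p(28)=3718, p(29)=4565, p(30)=5604, p(31)=6842, p(32)=8349, p(33)=10143, p(34)=12310, p(35)=14883, p(36)=17977, p(37)=21637, p(38)=26015, p(39)=31185, p(40)=37338, p(41)=44583, p(42)=53174, p(43)=63261, p(44)=75175, p(45)=89134, p(46)=105558, p(47)=124754, p(48)=147273, p(49)=173525, p(50)=204226, p(51)=239943, p(52)=281589, p(53)=329931, p(54)=386155, p(55)=451276, p(56)=526823, p(57)=614154, p(58)=715220, p(59)=831820, p(60)=966467, p(61)=1121505.
Final step: p(62) = p(61) + p(60) - p(57) - p(55) + p(50) + p(47) - p(40) - p(36) + p(27) + p(22) - p(11) - p(5)
= 1121505 + 966467 - 614154 - 451276 + 204226 + 124754 - 37338 - 17977 + 3010 + 1002 - 56 - 7
= 1300156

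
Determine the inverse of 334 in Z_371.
10

gcd(334, 371) = 1, so the inverse exists.
Extended Euclidean algorithm on (371, 334):
371 = 1 × 334 + 37  ⟹  37 = (1)·371 + (-1)·334
334 = 9 × 37 + 1  ⟹  1 = (-9)·371 + (10)·334
So (10)·334 ≡ 1 (mod 371), i.e. 334^(-1) ≡ 10 (mod 371).
Check: 334 × 10 = 3340 ≡ 1 (mod 371)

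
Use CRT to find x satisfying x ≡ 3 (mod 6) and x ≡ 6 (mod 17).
57

Using Chinese Remainder Theorem:
M = 6 × 17 = 102
M1 = 17, M2 = 6
y1 = 17^(-1) mod 6 = 5
y2 = 6^(-1) mod 17 = 3
x = (3×17×5 + 6×6×3) mod 102 = 57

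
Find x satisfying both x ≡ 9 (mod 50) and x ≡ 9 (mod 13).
9

Using Chinese Remainder Theorem:
M = 50 × 13 = 650
M1 = 13, M2 = 50
y1 = 13^(-1) mod 50 = 27
y2 = 50^(-1) mod 13 = 6
x = (9×13×27 + 9×50×6) mod 650 = 9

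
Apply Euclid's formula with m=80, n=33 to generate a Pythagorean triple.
(5311, 5280, 7489)

Euclid's formula: a = m² - n², b = 2mn, c = m² + n²
m = 80, n = 33
a = 80² - 33² = 6400 - 1089 = 5311
b = 2 × 80 × 33 = 5280
c = 80² + 33² = 6400 + 1089 = 7489
Verification: 5311² + 5280² = 28206721 + 27878400 = 56085121 = 7489² ✓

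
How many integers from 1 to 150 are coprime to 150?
40

150 = 2 × 3 × 5^2
φ(n) = n × ∏(1 - 1/p) for each prime p dividing n
φ(150) = 150 × (1 - 1/2) × (1 - 1/3) × (1 - 1/5) = 40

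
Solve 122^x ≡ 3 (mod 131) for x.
98

Baby-step giant-step with step n = ⌈√131⌉ = 12.
Baby steps 122^j mod 131 (j:value) for j=0..11: 0:1, 1:122, 2:81, 3:57, 4:11, 5:32, 6:105, 7:103, 8:121, 9:90, 10:107, 11:85.
Giant-step multiplier: 122^(-12) ≡ 122^(130-12) = 122^118 ≡ 25 (mod 131).
Giant steps γ_i = 3·25^i mod 131: γ_0=3, γ_1=75, γ_2=41, γ_3=108, γ_4=80, γ_5=35, γ_6=89, γ_7=129, γ_8=81 (in table at j=2).
x = i·n + j = 8·12 + 2 = 98.
Check: 122^98 ≡ 3 (mod 131).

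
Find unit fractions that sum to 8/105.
1/14 + 1/210

Greedy algorithm:
8/105: ceiling(105/8) = 14, use 1/14
1/210: ceiling(210/1) = 210, use 1/210
Result: 8/105 = 1/14 + 1/210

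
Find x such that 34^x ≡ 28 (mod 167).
136

Baby-step giant-step with step n = ⌈√167⌉ = 13.
Baby steps 34^j mod 167 (j:value) for j=0..12: 0:1, 1:34, 2:154, 3:59, 4:2, 5:68, 6:141, 7:118, 8:4, 9:136, 10:115, 11:69, 12:8.
Giant-step multiplier: 34^(-13) ≡ 34^(166-13) = 34^153 ≡ 35 (mod 167).
Giant steps γ_i = 28·35^i mod 167: γ_0=28, γ_1=145, γ_2=65, γ_3=104, γ_4=133, γ_5=146, γ_6=100, γ_7=160, γ_8=89, γ_9=109, γ_10=141 (in table at j=6).
x = i·n + j = 10·13 + 6 = 136.
Check: 34^136 ≡ 28 (mod 167).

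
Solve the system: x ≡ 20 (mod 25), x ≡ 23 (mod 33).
320

Using Chinese Remainder Theorem:
M = 25 × 33 = 825
M1 = 33, M2 = 25
y1 = 33^(-1) mod 25 = 22
y2 = 25^(-1) mod 33 = 4
x = (20×33×22 + 23×25×4) mod 825 = 320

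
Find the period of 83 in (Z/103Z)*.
51

103 is prime, so ord(83) divides φ(103) = 102.
Divisors of 102: 1, 2, 3, 6, 17, 34, 51, 102.
Repeated squaring: 83^1 ≡ 83, 83^2 ≡ 91, 83^4 ≡ 41, 83^8 ≡ 33, 83^16 ≡ 59, 83^32 ≡ 82, 83^64 ≡ 29 (mod 103).
Test 83^d mod 103 for each divisor d in increasing order:
83^1 ≡ 83
83^2 ≡ 91
83^3 = 83^2·83^1 ≡ 34
83^6 = 83^4·83^2 ≡ 23
83^17 = 83^16·83^1 ≡ 56
83^34 = 83^32·83^2 ≡ 46
83^51 = 83^32·83^16·83^2·83^1 ≡ 1  ← first divisor giving 1
The order is 51.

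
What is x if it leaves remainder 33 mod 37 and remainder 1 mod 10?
181

Using Chinese Remainder Theorem:
M = 37 × 10 = 370
M1 = 10, M2 = 37
y1 = 10^(-1) mod 37 = 26
y2 = 37^(-1) mod 10 = 3
x = (33×10×26 + 1×37×3) mod 370 = 181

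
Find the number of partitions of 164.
156919475295

p(n) counts ways to write n as a sum of positive integers (order ignored).
Euler's pentagonal recurrence: p(k) = p(k-1) + p(k-2) - p(k-5) - p(k-7) + p(k-12) + p(k-15) - ... (offsets j(3j∓1)/2, signs ++--, p(0)=1, p(<0)=0).
DP table for k = 0..163: p(0)=1, p(1)=1, p(2)=2, p(3)=3, p(4)=5, p(5)=7, p(6)=11, p(7)=15, p(8)=22, p(9)=30, p(10)=42, p(11)=56, p(12)=77, p(13)=101, p(14)=135, p(15)=176, p(16)=231, p(17)=297, p(18)=385, p(19)=490, p(20)=627, p(21)=792, p(22)=1002, p(23)=1255, p(24)=1575, p(25)=1958, p(26)=2436, p(27)=3010, p(28)=3718, p(29)=4565, p(30)=5604, p(31)=6842, p(32)=8349, p(33)=10143, p(34)=12310, p(35)=14883, p(36)=17977, p(37)=21637, p(38)=26015, p(39)=31185, p(40)=37338, p(41)=44583, p(42)=53174, p(43)=63261, p(44)=75175, p(45)=89134, p(46)=105558, p(47)=124754, p(48)=147273, p(49)=173525, p(50)=204226, p(51)=239943, p(52)=281589, p(53)=329931, p(54)=386155, p(55)=451276, p(56)=526823, p(57)=614154, p(58)=715220, p(59)=831820, p(60)=966467, p(61)=1121505, p(62)=1300156, p(63)=1505499, p(64)=1741630, p(65)=2012558, p(66)=2323520, p(67)=2679689, p(68)=3087735, p(69)=3554345, p(70)=4087968, p(71)=4697205, p(72)=5392783, p(73)=6185689, p(74)=7089500, p(75)=8118264, p(76)=9289091, p(77)=10619863, p(78)=12132164, p(79)=13848650, p(80)=15796476, p(81)=18004327, p(82)=20506255, p(83)=23338469, p(84)=26543660, p(85)=30167357, p(86)=34262962, p(87)=38887673, p(88)=44108109, p(89)=49995925, p(90)=56634173, p(91)=64112359, p(92)=72533807, p(93)=82010177, p(94)=92669720, p(95)=104651419, p(96)=118114304, p(97)=133230930, p(98)=150198136, p(99)=169229875, p(100)=190569292, p(101)=214481126, p(102)=241265379, p(103)=271248950, p(104)=304801365, p(105)=342325709, p(106)=384276336, p(107)=431149389, p(108)=483502844, p(109)=541946240, p(110)=607163746, p(111)=679903203, p(112)=761002156, p(113)=851376628, p(114)=952050665, p(115)=1064144451, p(116)=1188908248, p(117)=1327710076, p(118)=1482074143, p(119)=1653668665, p(120)=1844349560, p(121)=2056148051, p(122)=2291320912, p(123)=2552338241, p(124)=2841940500, p(125)=3163127352, p(126)=3519222692, p(127)=3913864295, p(128)=4351078600, p(129)=4835271870, p(130)=5371315400, p(131)=5964539504, p(132)=6620830889, p(133)=7346629512, p(134)=8149040695, p(135)=9035836076, p(136)=10015581680, p(137)=11097645016, p(138)=12292341831, p(139)=13610949895, p(140)=15065878135, p(141)=16670689208, p(142)=18440293320, p(143)=20390982757, p(144)=22540654445, p(145)=24908858009, p(146)=27517052599, p(147)=30388671978, p(148)=33549419497, p(149)=37027355200, p(150)=40853235313, p(151)=45060624582, p(152)=49686288421, p(153)=54770336324, p(154)=60356673280, p(155)=66493182097, p(156)=73232243759, p(157)=80630964769, p(158)=88751778802, p(159)=97662728555, p(160)=107438159466, p(161)=118159068427, p(162)=129913904637, p(163)=142798995930.
Final step: p(164) = p(163) + p(162) - p(159) - p(157) + p(152) + p(149) - p(142) - p(138) + p(129) + p(124) - p(113) - p(107) + p(94) + p(87) - p(72) - p(64) + p(47) + p(38) - p(19) - p(9)
= 142798995930 + 129913904637 - 97662728555 - 80630964769 + 49686288421 + 37027355200 - 18440293320 - 12292341831 + 4835271870 + 2841940500 - 851376628 - 431149389 + 92669720 + 38887673 - 5392783 - 1741630 + 124754 + 26015 - 490 - 30
= 156919475295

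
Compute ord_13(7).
12

13 is prime, so ord(7) divides φ(13) = 12.
Divisors of 12: 1, 2, 3, 4, 6, 12.
Repeated squaring: 7^1 ≡ 7, 7^2 ≡ 10, 7^4 ≡ 9, 7^8 ≡ 3 (mod 13).
Test 7^d mod 13 for each divisor d in increasing order:
7^1 ≡ 7
7^2 ≡ 10
7^3 = 7^2·7^1 ≡ 5
7^4 ≡ 9
7^6 = 7^4·7^2 ≡ 12
7^12 = 7^8·7^4 ≡ 1  ← first divisor giving 1
The order is 12.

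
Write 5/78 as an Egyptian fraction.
1/16 + 1/624

Greedy algorithm:
5/78: ceiling(78/5) = 16, use 1/16
1/624: ceiling(624/1) = 624, use 1/624
Result: 5/78 = 1/16 + 1/624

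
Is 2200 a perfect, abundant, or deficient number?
abundant

Proper divisors of 2200: sum = 1 + 2 + 4 + 5 + 8 + 10 + 11 + 20 + ... + 275 + 440 + 550 + 1100 (23 divisors) = 3380
Since 3380 > 2200, 2200 is abundant.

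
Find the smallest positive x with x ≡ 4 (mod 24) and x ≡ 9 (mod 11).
196

Using Chinese Remainder Theorem:
M = 24 × 11 = 264
M1 = 11, M2 = 24
y1 = 11^(-1) mod 24 = 11
y2 = 24^(-1) mod 11 = 6
x = (4×11×11 + 9×24×6) mod 264 = 196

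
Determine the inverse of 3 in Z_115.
77

gcd(3, 115) = 1, so the inverse exists.
Extended Euclidean algorithm on (115, 3):
115 = 38 × 3 + 1  ⟹  1 = (1)·115 + (-38)·3
So (-38)·3 ≡ 1 (mod 115), i.e. 3^(-1) ≡ -38 ≡ 77 (mod 115).
Check: 3 × 77 = 231 ≡ 1 (mod 115)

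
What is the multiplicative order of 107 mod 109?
36

109 is prime, so ord(107) divides φ(109) = 108.
Divisors of 108: 1, 2, 3, 4, 6, 9, 12, 18, 27, 36, 54, 108.
Repeated squaring: 107^1 ≡ 107, 107^2 ≡ 4, 107^4 ≡ 16, 107^8 ≡ 38, 107^16 ≡ 27, 107^32 ≡ 75, 107^64 ≡ 66 (mod 109).
Test 107^d mod 109 for each divisor d in increasing order:
107^1 ≡ 107
107^2 ≡ 4
107^3 = 107^2·107^1 ≡ 101
107^4 ≡ 16
107^6 = 107^4·107^2 ≡ 64
107^9 = 107^8·107^1 ≡ 33
107^12 = 107^8·107^4 ≡ 63
107^18 = 107^16·107^2 ≡ 108
107^27 = 107^16·107^8·107^2·107^1 ≡ 76
107^36 = 107^32·107^4 ≡ 1  ← first divisor giving 1
The order is 36.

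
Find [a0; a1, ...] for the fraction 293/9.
[32; 1, 1, 4]

Euclidean algorithm steps:
293 = 32 × 9 + 5
9 = 1 × 5 + 4
5 = 1 × 4 + 1
4 = 4 × 1 + 0
Continued fraction: [32; 1, 1, 4]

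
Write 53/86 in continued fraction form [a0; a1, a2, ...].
[0; 1, 1, 1, 1, 1, 1, 6]

Euclidean algorithm steps:
53 = 0 × 86 + 53
86 = 1 × 53 + 33
53 = 1 × 33 + 20
33 = 1 × 20 + 13
20 = 1 × 13 + 7
13 = 1 × 7 + 6
7 = 1 × 6 + 1
6 = 6 × 1 + 0
Continued fraction: [0; 1, 1, 1, 1, 1, 1, 6]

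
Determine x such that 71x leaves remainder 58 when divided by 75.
x ≡ 23 (mod 75)

gcd(71, 75) = 1, which divides 58, so solutions exist.
Find 71^(-1) mod 75 by the extended Euclidean algorithm:
75 = 1 × 71 + 4  ⟹  4 = (1)·75 + (-1)·71
71 = 17 × 4 + 3  ⟹  3 = (-17)·75 + (18)·71
4 = 1 × 3 + 1  ⟹  1 = (18)·75 + (-19)·71
So (-19)·71 ≡ 1 (mod 75), i.e. 71^(-1) ≡ -19 ≡ 56 (mod 75).
x ≡ 56 × 58 = 3248 ≡ 23 (mod 75).
Check: 71 × 23 = 1633 ≡ 58 (mod 75).
Unique solution: x ≡ 23 (mod 75)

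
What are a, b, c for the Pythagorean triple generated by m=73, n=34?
(4173, 4964, 6485)

Euclid's formula: a = m² - n², b = 2mn, c = m² + n²
m = 73, n = 34
a = 73² - 34² = 5329 - 1156 = 4173
b = 2 × 73 × 34 = 4964
c = 73² + 34² = 5329 + 1156 = 6485
Verification: 4173² + 4964² = 17413929 + 24641296 = 42055225 = 6485² ✓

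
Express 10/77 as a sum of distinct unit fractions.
1/8 + 1/206 + 1/63448

Greedy algorithm:
10/77: ceiling(77/10) = 8, use 1/8
3/616: ceiling(616/3) = 206, use 1/206
1/63448: ceiling(63448/1) = 63448, use 1/63448
Result: 10/77 = 1/8 + 1/206 + 1/63448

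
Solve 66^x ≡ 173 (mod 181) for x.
87

Baby-step giant-step with step n = ⌈√181⌉ = 14.
Baby steps 66^j mod 181 (j:value) for j=0..13: 0:1, 1:66, 2:12, 3:68, 4:144, 5:92, 6:99, 7:18, 8:102, 9:35, 10:138, 11:58, 12:27, 13:153.
Giant-step multiplier: 66^(-14) ≡ 66^(180-14) = 66^166 ≡ 100 (mod 181).
Giant steps γ_i = 173·100^i mod 181: γ_0=173, γ_1=105, γ_2=2, γ_3=19, γ_4=90, γ_5=131, γ_6=68 (in table at j=3).
x = i·n + j = 6·14 + 3 = 87.
Check: 66^87 ≡ 173 (mod 181).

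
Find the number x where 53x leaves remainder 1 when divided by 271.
225

gcd(53, 271) = 1, so the inverse exists.
Extended Euclidean algorithm on (271, 53):
271 = 5 × 53 + 6  ⟹  6 = (1)·271 + (-5)·53
53 = 8 × 6 + 5  ⟹  5 = (-8)·271 + (41)·53
6 = 1 × 5 + 1  ⟹  1 = (9)·271 + (-46)·53
So (-46)·53 ≡ 1 (mod 271), i.e. 53^(-1) ≡ -46 ≡ 225 (mod 271).
Check: 53 × 225 = 11925 ≡ 1 (mod 271)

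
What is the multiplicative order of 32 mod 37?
36

37 is prime, so ord(32) divides φ(37) = 36.
Divisors of 36: 1, 2, 3, 4, 6, 9, 12, 18, 36.
Repeated squaring: 32^1 ≡ 32, 32^2 ≡ 25, 32^4 ≡ 33, 32^8 ≡ 16, 32^16 ≡ 34, 32^32 ≡ 9 (mod 37).
Test 32^d mod 37 for each divisor d in increasing order:
32^1 ≡ 32
32^2 ≡ 25
32^3 = 32^2·32^1 ≡ 23
32^4 ≡ 33
32^6 = 32^4·32^2 ≡ 11
32^9 = 32^8·32^1 ≡ 31
32^12 = 32^8·32^4 ≡ 10
32^18 = 32^16·32^2 ≡ 36
32^36 = 32^32·32^4 ≡ 1  ← first divisor giving 1
The order is 36.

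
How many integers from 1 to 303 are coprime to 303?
200

303 = 3 × 101
φ(n) = n × ∏(1 - 1/p) for each prime p dividing n
φ(303) = 303 × (1 - 1/3) × (1 - 1/101) = 200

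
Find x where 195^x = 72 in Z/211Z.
101

Baby-step giant-step with step n = ⌈√211⌉ = 15.
Baby steps 195^j mod 211 (j:value) for j=0..14: 0:1, 1:195, 2:45, 3:124, 4:126, 5:94, 6:184, 7:10, 8:51, 9:28, 10:185, 11:205, 12:96, 13:152, 14:100.
Giant-step multiplier: 195^(-15) ≡ 195^(210-15) = 195^195 ≡ 12 (mod 211).
Giant steps γ_i = 72·12^i mod 211: γ_0=72, γ_1=20, γ_2=29, γ_3=137, γ_4=167, γ_5=105, γ_6=205 (in table at j=11).
x = i·n + j = 6·15 + 11 = 101.
Check: 195^101 ≡ 72 (mod 211).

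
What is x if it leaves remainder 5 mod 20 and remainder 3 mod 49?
885

Using Chinese Remainder Theorem:
M = 20 × 49 = 980
M1 = 49, M2 = 20
y1 = 49^(-1) mod 20 = 9
y2 = 20^(-1) mod 49 = 27
x = (5×49×9 + 3×20×27) mod 980 = 885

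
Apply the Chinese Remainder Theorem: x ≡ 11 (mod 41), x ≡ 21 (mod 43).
1569

Using Chinese Remainder Theorem:
M = 41 × 43 = 1763
M1 = 43, M2 = 41
y1 = 43^(-1) mod 41 = 21
y2 = 41^(-1) mod 43 = 21
x = (11×43×21 + 21×41×21) mod 1763 = 1569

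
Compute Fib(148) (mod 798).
3

Matrix identity: Q^n = [[F_(n+1), F_n], [F_n, F_(n-1)]] with Q = [[1,1],[1,0]].
n = 148 = 10010100₂. Square-and-multiply, entries mod 798:
Q^1 = [[1,1],[1,0]]
Q^2 = (Q^1)² = [[2,1],[1,1]]
Q^4 = (Q^2)² = [[5,3],[3,2]]
Q^9 = (Q^4)²·Q = [[55,34],[34,21]]
Q^18 = (Q^9)² = [[191,190],[190,1]]
Q^37 = (Q^18)²·Q = [[533,761],[761,570]]
Q^74 = (Q^37)² = [[572,685],[685,685]]
Q^148 = (Q^74)² = [[5,3],[3,2]]
F_148 mod 798 = Q^148[0][1] = 3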